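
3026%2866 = 160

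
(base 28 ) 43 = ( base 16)73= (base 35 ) 3a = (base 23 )50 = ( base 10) 115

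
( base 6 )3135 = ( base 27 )Q5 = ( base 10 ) 707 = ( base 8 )1303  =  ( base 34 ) kr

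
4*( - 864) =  - 3456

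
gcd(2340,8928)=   36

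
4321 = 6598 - 2277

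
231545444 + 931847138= 1163392582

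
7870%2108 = 1546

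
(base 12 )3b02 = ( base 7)25511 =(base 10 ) 6770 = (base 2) 1101001110010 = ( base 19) IE6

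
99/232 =99/232 = 0.43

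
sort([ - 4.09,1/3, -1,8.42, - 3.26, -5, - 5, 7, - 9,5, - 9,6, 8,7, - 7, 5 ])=[ - 9, - 9,-7, - 5, - 5,  -  4.09, - 3.26, - 1, 1/3,5,5,6, 7,  7,8,8.42 ] 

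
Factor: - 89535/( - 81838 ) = 2^(  -  1)*3^1*5^1 *17^ ( - 1 )*29^(-1)*47^1*83^(- 1)*127^1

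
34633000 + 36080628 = 70713628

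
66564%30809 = 4946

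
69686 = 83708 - 14022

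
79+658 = 737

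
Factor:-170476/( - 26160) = 2^( - 2)*3^(-1)*5^( - 1)*17^1*23^1 = 391/60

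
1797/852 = 599/284 = 2.11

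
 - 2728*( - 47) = 128216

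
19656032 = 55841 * 352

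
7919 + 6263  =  14182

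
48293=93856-45563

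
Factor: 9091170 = 2^1 * 3^3 * 5^1*11^1*3061^1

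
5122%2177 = 768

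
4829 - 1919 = 2910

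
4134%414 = 408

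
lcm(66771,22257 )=66771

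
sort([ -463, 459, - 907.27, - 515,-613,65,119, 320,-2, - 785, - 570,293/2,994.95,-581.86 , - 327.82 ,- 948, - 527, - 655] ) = [ - 948, - 907.27, - 785, - 655, -613, - 581.86, - 570, - 527,-515, - 463, - 327.82, - 2, 65,119,293/2, 320, 459 , 994.95 ] 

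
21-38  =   - 17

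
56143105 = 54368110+1774995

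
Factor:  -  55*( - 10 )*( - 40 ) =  - 22000 = -  2^4*5^3 * 11^1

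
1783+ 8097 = 9880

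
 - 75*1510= -113250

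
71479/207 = 71479/207 = 345.31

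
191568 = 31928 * 6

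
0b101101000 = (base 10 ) 360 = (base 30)C0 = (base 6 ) 1400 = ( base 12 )260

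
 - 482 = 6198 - 6680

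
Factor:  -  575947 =-19^1*30313^1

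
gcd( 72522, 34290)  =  54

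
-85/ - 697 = 5/41= 0.12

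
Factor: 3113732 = 2^2*311^1*2503^1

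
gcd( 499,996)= 1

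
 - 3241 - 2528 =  - 5769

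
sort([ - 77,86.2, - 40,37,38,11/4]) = [ - 77,-40,11/4  ,  37,38,86.2] 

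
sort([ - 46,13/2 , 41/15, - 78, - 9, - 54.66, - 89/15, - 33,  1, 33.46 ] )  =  [-78, - 54.66, - 46, - 33 ,- 9, - 89/15, 1,41/15, 13/2, 33.46]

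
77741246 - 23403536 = 54337710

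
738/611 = 738/611 = 1.21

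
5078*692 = 3513976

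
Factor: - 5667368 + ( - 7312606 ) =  - 2^1*3^1*7^1*199^1*1553^1 = - 12979974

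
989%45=44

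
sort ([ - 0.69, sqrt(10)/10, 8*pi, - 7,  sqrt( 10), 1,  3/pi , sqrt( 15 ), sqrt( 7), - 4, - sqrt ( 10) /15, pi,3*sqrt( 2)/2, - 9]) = [-9 , - 7 ,-4 ,  -  0.69, - sqrt(10)/15,sqrt(10) /10, 3/pi , 1,  3*sqrt(2 ) /2 , sqrt( 7),pi,sqrt ( 10 ), sqrt( 15 ),8*pi]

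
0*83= 0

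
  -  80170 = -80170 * 1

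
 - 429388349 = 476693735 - 906082084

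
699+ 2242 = 2941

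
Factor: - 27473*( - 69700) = 1914868100 = 2^2*5^2*17^1*41^1*83^1*331^1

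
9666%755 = 606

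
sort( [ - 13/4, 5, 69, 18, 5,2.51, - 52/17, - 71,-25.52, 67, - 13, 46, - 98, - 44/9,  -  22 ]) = [ - 98 , - 71, - 25.52, - 22, - 13 , - 44/9, - 13/4,  -  52/17, 2.51,  5, 5, 18, 46,67, 69]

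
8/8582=4/4291  =  0.00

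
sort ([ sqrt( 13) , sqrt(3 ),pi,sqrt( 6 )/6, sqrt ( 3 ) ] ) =[sqrt(6)/6,sqrt (3 ),sqrt(3), pi, sqrt(13)]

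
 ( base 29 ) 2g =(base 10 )74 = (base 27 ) 2K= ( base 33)28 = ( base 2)1001010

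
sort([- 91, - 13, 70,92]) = [  -  91, - 13 , 70,92]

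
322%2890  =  322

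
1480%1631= 1480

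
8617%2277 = 1786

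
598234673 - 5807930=592426743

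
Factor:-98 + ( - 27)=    -5^3 = - 125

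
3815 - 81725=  - 77910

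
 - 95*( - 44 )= 4180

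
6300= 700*9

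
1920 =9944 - 8024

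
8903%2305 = 1988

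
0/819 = 0 = 0.00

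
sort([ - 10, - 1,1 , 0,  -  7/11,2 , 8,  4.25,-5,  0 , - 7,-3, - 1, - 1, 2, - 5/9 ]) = [ - 10,  -  7, - 5, - 3, - 1, - 1, - 1, - 7/11 , - 5/9,0,0, 1,2 , 2, 4.25,8]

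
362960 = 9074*40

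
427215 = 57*7495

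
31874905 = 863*36935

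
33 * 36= 1188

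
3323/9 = 369+2/9= 369.22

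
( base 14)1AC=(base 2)101011100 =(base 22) FI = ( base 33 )AI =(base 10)348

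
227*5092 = 1155884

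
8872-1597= 7275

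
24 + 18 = 42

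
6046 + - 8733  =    -  2687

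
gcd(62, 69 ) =1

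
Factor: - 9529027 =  - 17^1*560531^1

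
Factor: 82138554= 2^1*3^2*4563253^1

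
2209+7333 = 9542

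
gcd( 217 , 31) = 31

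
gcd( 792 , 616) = 88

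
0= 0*362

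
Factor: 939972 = 2^2*3^1*11^1 * 7121^1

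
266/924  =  19/66 = 0.29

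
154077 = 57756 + 96321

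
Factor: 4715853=3^1*43^1*139^1*263^1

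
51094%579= 142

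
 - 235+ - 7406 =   -  7641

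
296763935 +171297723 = 468061658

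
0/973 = 0 = 0.00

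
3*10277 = 30831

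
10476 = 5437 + 5039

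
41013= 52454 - 11441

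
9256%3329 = 2598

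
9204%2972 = 288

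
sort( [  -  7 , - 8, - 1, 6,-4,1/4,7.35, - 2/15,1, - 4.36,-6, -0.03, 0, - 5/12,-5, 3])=[ - 8 ,-7, - 6, - 5 , - 4.36,-4, - 1, - 5/12, - 2/15,  -  0.03, 0,1/4, 1,3 , 6,  7.35] 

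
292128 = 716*408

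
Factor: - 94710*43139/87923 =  - 2^1*3^1*5^1*7^1*41^1*179^1*241^1*7993^(-1)=-371426790/7993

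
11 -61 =-50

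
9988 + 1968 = 11956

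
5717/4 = 1429 + 1/4 = 1429.25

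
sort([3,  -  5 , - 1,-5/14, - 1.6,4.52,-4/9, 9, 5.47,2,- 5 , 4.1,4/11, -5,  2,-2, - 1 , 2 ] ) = [ - 5, -5, -5, - 2, - 1.6, - 1,-1 ,-4/9,-5/14,4/11, 2 , 2, 2, 3, 4.1, 4.52,5.47,9 ]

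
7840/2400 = 49/15  =  3.27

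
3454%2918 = 536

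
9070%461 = 311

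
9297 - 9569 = -272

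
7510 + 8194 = 15704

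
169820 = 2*84910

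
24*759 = 18216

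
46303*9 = 416727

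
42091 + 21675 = 63766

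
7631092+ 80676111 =88307203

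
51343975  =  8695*5905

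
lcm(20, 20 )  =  20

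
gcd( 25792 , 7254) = 806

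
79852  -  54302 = 25550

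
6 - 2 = 4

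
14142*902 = 12756084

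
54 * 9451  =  510354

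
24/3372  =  2/281 = 0.01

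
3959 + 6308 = 10267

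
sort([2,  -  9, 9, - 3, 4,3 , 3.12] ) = [ - 9, - 3,  2 , 3, 3.12, 4,9]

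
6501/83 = 6501/83 =78.33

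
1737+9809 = 11546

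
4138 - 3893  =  245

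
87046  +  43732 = 130778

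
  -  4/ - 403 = 4/403 =0.01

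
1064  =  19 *56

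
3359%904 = 647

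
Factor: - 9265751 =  - 11^1 * 842341^1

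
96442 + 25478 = 121920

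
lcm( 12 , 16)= 48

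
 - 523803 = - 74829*7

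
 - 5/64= - 1  +  59/64=- 0.08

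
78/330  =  13/55 = 0.24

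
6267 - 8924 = -2657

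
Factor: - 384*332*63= - 8031744 = - 2^9*3^3*7^1*83^1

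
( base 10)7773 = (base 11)5927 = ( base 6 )55553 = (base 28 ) 9ph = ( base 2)1111001011101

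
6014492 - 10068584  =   - 4054092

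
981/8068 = 981/8068 = 0.12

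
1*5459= 5459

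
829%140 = 129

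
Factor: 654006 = 2^1*3^1* 109001^1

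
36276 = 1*36276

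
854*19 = 16226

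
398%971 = 398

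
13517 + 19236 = 32753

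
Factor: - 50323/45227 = - 71^( - 1 )*79^1 = - 79/71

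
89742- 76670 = 13072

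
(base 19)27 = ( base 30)1F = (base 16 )2d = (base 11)41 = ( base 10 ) 45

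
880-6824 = -5944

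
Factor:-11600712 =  - 2^3*3^3*43^1* 1249^1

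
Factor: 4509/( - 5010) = - 9/10  =  - 2^(-1) * 3^2 * 5^ ( - 1)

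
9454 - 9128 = 326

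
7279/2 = 7279/2 = 3639.50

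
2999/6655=2999/6655=0.45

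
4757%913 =192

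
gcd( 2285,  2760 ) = 5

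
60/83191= 60/83191=0.00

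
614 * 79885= 49049390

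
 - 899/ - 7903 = 899/7903 = 0.11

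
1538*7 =10766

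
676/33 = 20 + 16/33 =20.48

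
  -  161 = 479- 640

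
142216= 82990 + 59226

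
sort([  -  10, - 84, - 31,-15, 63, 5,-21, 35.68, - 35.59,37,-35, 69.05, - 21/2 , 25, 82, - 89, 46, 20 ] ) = [ - 89, - 84 ,  -  35.59, - 35, - 31, - 21, - 15, - 21/2, - 10,5,20,25,35.68,37,46, 63, 69.05, 82]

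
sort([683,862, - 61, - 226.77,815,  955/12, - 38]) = [ - 226.77,-61, - 38 , 955/12, 683,815 , 862] 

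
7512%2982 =1548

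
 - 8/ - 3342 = 4/1671 =0.00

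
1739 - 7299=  - 5560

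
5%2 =1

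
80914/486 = 40457/243 = 166.49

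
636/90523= 636/90523  =  0.01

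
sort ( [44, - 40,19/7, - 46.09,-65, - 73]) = [ - 73 , - 65  , - 46.09, - 40,19/7, 44 ]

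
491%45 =41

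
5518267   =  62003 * 89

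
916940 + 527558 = 1444498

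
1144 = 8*143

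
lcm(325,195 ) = 975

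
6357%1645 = 1422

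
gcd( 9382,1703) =1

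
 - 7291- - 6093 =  - 1198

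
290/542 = 145/271   =  0.54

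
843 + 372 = 1215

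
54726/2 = 27363 =27363.00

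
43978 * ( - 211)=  - 9279358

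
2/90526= 1/45263 = 0.00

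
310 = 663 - 353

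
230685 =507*455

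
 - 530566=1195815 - 1726381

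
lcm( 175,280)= 1400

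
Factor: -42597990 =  - 2^1*3^2*  5^1*473311^1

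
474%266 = 208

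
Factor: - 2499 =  - 3^1*7^2*17^1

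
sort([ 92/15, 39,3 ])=[3, 92/15 , 39] 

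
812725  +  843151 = 1655876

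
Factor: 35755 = 5^1*7151^1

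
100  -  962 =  - 862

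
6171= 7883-1712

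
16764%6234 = 4296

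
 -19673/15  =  -19673/15 = -  1311.53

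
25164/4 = 6291 = 6291.00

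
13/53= 13/53 = 0.25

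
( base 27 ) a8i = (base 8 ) 16544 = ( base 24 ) D1C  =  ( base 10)7524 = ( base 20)IG4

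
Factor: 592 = 2^4 * 37^1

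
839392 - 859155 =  - 19763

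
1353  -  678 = 675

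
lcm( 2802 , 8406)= 8406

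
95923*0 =0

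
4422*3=13266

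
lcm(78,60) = 780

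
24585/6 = 8195/2 = 4097.50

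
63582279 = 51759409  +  11822870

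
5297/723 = 7 + 236/723 = 7.33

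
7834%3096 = 1642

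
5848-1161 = 4687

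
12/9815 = 12/9815 = 0.00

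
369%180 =9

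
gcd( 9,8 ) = 1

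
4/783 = 4/783 = 0.01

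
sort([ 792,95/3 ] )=[ 95/3,792 ]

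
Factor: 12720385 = 5^1 * 31^1 * 82067^1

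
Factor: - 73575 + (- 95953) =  - 2^3*21191^1 = -169528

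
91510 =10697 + 80813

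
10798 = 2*5399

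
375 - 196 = 179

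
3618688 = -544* ( - 6652)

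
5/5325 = 1/1065=0.00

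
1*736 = 736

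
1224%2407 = 1224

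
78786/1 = 78786 = 78786.00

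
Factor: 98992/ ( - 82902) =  - 49496/41451  =  -  2^3*3^( - 1)*23^1*41^ ( - 1)*269^1*337^(- 1 )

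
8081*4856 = 39241336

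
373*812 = 302876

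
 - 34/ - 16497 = 34/16497 =0.00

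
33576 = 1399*24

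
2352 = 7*336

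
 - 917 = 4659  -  5576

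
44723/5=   8944 + 3/5  =  8944.60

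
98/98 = 1 = 1.00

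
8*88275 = 706200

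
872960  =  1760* 496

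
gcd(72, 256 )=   8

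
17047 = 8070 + 8977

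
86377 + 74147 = 160524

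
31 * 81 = 2511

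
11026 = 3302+7724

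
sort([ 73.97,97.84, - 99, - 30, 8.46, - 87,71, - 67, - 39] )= [ - 99, - 87, - 67, - 39, - 30,  8.46, 71,73.97,97.84]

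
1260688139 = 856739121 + 403949018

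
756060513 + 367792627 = 1123853140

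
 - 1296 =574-1870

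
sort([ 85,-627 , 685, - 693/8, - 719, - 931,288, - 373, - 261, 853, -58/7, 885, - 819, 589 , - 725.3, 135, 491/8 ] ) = [ - 931,  -  819 , - 725.3,-719, - 627, - 373, - 261, - 693/8,  -  58/7, 491/8, 85 , 135,288, 589,  685, 853, 885]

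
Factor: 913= 11^1*83^1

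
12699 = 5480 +7219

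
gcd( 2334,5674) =2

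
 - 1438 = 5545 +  - 6983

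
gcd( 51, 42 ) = 3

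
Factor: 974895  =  3^1 * 5^1*103^1*631^1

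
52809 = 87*607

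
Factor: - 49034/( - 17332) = 2^( - 1 )*7^(  -  1)*619^( - 1 )*24517^1 = 24517/8666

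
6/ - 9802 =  - 3/4901=- 0.00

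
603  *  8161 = 4921083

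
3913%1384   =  1145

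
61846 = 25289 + 36557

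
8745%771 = 264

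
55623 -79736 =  - 24113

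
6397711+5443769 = 11841480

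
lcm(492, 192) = 7872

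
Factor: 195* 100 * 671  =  13084500 = 2^2*3^1  *  5^3 *11^1 * 13^1*61^1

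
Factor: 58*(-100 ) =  - 2^3*5^2* 29^1= -  5800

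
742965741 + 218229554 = 961195295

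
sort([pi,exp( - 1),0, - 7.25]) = [ - 7.25 , 0,exp(-1),  pi] 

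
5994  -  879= 5115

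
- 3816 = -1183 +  - 2633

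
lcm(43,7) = 301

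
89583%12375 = 2958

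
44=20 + 24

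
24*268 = 6432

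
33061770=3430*9639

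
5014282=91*55102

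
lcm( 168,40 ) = 840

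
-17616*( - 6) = 105696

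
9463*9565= 90513595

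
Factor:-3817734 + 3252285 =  - 565449 = - 3^1*188483^1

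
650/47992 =325/23996 = 0.01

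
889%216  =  25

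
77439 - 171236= - 93797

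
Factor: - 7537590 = - 2^1 *3^3 *5^1 * 27917^1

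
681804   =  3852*177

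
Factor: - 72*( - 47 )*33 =111672 = 2^3*3^3*11^1*47^1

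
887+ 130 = 1017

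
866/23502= 433/11751  =  0.04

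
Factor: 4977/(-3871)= -3^2*7^(- 1) = -9/7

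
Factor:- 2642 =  - 2^1*1321^1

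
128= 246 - 118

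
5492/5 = 5492/5 = 1098.40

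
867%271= 54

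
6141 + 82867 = 89008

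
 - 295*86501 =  - 25517795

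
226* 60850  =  13752100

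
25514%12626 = 262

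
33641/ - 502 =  - 68 + 495/502 =-  67.01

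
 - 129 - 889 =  - 1018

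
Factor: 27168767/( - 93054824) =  - 2^( - 3)*37^1*734291^1*11631853^( - 1) 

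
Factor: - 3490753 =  -7^1 * 498679^1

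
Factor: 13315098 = 2^1*3^1*2219183^1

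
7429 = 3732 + 3697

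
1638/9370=819/4685 = 0.17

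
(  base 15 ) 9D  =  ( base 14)a8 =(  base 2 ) 10010100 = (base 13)B5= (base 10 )148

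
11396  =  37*308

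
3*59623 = 178869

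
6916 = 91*76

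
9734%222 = 188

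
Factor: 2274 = 2^1*3^1*379^1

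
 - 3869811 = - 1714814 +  - 2154997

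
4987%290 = 57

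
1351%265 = 26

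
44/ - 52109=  - 44/52109 = -0.00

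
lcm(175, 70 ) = 350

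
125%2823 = 125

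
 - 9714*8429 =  - 81879306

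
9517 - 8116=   1401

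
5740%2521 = 698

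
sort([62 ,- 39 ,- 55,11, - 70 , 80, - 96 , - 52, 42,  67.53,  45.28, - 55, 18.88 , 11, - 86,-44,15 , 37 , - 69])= [ - 96, - 86,-70,-69, - 55, - 55, - 52 , - 44 , - 39 , 11, 11 , 15,18.88, 37 , 42 , 45.28,62, 67.53,80] 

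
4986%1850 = 1286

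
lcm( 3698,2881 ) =247766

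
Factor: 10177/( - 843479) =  - 7^( - 1) * 13^( - 2)*23^( - 1) *31^(  -  1)*10177^1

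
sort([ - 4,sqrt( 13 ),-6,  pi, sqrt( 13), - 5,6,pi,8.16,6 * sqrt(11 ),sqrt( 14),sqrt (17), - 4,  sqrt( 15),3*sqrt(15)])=[  -  6, - 5, - 4, - 4,pi,  pi,sqrt( 13),sqrt( 13),sqrt( 14 ), sqrt( 15 ),sqrt( 17),6, 8.16,3*sqrt(15),6*sqrt(11)] 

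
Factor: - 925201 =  - 71^1 * 83^1*157^1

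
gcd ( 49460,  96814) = 2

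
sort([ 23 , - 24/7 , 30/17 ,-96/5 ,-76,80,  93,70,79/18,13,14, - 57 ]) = [ - 76, - 57,  -  96/5,-24/7 , 30/17,79/18,13, 14, 23,70 , 80,93 ] 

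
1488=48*31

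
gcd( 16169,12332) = 1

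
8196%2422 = 930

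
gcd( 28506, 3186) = 6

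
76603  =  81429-4826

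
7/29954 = 7/29954 =0.00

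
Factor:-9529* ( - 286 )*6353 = 17313792782 = 2^1*11^1*13^2*733^1*6353^1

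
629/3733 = 629/3733 = 0.17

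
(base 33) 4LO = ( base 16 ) 13d1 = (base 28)6D5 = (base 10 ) 5073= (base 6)35253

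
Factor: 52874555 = 5^1*10574911^1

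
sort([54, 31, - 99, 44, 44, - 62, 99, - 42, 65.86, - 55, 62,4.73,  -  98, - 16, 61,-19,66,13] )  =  [  -  99, - 98, - 62, - 55, - 42, - 19,  -  16, 4.73,13 , 31, 44, 44,54, 61, 62, 65.86,66, 99]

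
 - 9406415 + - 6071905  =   - 15478320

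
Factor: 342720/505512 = 2^3*5^1 * 59^( - 1) = 40/59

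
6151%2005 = 136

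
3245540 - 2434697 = 810843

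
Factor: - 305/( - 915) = 3^( -1) = 1/3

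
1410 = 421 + 989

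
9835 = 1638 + 8197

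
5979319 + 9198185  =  15177504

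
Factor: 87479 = 7^1*12497^1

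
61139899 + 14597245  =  75737144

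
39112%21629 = 17483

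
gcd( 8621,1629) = 1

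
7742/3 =2580 + 2/3 = 2580.67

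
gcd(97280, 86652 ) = 4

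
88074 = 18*4893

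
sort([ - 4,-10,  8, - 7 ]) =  [ - 10 , - 7, - 4,8]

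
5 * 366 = 1830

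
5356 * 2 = 10712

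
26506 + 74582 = 101088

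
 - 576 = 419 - 995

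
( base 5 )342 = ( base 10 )97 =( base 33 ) 2v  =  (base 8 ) 141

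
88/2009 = 88/2009   =  0.04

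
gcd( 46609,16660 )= 1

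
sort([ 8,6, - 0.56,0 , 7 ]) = [-0.56, 0,  6,  7 , 8]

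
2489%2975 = 2489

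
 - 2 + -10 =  - 12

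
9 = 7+2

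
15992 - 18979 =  - 2987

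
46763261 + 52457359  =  99220620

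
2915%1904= 1011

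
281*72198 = 20287638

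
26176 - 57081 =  - 30905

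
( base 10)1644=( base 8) 3154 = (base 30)1OO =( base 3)2020220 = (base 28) 22k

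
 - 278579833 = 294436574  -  573016407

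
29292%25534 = 3758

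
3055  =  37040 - 33985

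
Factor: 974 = 2^1*487^1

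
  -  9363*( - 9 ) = 84267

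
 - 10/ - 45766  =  5/22883 = 0.00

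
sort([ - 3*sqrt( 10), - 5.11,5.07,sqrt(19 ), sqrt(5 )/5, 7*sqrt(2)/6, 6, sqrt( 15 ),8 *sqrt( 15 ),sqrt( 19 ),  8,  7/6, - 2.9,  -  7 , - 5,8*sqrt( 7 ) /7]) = [ - 3*sqrt( 10 ),-7, - 5.11, - 5,  -  2.9, sqrt( 5)/5, 7/6,7*sqrt(2)/6,8*sqrt (7)/7 , sqrt( 15 ), sqrt( 19 ) , sqrt( 19 ),5.07, 6, 8, 8*sqrt( 15 ) ]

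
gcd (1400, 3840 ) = 40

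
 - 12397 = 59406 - 71803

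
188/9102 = 94/4551 = 0.02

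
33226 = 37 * 898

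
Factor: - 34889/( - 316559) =19^(  -  1 )*139^1*251^1*16661^ ( - 1)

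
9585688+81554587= 91140275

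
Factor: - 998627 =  - 7^1 * 331^1*431^1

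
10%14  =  10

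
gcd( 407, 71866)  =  1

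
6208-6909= - 701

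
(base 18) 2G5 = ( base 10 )941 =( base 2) 1110101101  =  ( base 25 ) 1CG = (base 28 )15H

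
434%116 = 86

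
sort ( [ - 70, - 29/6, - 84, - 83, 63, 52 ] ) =[ - 84, - 83, - 70, - 29/6,52,63 ] 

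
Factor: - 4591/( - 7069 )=4591^1*7069^( - 1)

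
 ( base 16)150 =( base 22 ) f6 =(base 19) HD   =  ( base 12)240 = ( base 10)336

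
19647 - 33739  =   - 14092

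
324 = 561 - 237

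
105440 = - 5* ( - 21088 ) 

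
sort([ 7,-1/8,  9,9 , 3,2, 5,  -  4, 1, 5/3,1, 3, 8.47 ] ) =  [ - 4,- 1/8, 1, 1, 5/3, 2  ,  3 , 3, 5,  7,8.47,9, 9 ]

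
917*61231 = 56148827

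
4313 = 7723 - 3410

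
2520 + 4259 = 6779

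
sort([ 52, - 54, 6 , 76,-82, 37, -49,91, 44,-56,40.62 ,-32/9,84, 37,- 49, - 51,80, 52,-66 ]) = [  -  82 , - 66, -56, - 54, - 51,-49, - 49, - 32/9, 6, 37,37, 40.62, 44,52,52, 76,80 , 84,91] 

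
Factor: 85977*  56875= 3^2*5^4*7^1*13^1 * 41^1 * 233^1 = 4889941875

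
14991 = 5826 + 9165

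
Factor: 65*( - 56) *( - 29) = 105560  =  2^3*5^1 * 7^1* 13^1 * 29^1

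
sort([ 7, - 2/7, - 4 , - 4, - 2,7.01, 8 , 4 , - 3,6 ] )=[ -4, - 4, - 3, - 2, - 2/7, 4, 6, 7,7.01, 8]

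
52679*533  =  28077907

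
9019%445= 119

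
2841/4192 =2841/4192= 0.68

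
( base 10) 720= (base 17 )286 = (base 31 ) n7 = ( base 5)10340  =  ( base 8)1320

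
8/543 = 8/543 = 0.01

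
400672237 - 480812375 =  - 80140138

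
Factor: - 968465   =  -5^1*109^1*1777^1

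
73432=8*9179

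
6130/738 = 3065/369 = 8.31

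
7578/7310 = 3789/3655 = 1.04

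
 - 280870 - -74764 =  - 206106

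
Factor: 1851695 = 5^1*199^1*1861^1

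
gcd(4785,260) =5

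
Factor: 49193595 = 3^3*5^1*11^1*157^1*211^1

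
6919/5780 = 407/340 = 1.20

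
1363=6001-4638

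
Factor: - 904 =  - 2^3*113^1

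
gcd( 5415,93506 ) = 1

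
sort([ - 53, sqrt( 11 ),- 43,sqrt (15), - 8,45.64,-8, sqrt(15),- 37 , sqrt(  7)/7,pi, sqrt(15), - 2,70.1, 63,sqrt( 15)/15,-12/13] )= [ - 53,-43, - 37, - 8, - 8, - 2,- 12/13,sqrt( 15)/15,sqrt( 7)/7,pi,sqrt( 11),sqrt(15), sqrt ( 15),sqrt( 15), 45.64, 63, 70.1] 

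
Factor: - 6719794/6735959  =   - 2^1*17^1*31^ ( - 1 )*151^( - 1)*1439^( - 1 )*197641^1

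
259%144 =115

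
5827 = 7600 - 1773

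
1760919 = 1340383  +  420536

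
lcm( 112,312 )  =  4368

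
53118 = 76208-23090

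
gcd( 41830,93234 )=2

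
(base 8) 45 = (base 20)1h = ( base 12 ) 31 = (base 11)34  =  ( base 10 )37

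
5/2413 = 5/2413 = 0.00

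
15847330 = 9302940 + 6544390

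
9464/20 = 2366/5 = 473.20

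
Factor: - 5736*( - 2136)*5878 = 72017820288 =2^7*3^2*89^1*239^1*2939^1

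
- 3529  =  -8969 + 5440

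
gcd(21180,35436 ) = 12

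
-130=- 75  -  55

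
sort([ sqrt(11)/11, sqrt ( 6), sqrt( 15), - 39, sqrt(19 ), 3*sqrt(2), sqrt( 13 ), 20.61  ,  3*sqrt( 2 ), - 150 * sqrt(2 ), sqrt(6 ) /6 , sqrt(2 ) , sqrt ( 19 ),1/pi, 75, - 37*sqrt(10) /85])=[- 150 * sqrt ( 2 ),  -  39, - 37 * sqrt( 10 ) /85,  sqrt (11) /11,  1/pi,sqrt( 6)/6, sqrt(2 ), sqrt( 6 ), sqrt(13), sqrt( 15 ), 3 *sqrt(  2),  3 * sqrt (2 ),sqrt(19), sqrt(19 ), 20.61, 75] 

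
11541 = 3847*3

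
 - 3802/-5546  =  1901/2773= 0.69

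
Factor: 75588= 2^2* 3^1  *6299^1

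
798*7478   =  5967444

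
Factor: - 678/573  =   - 2^1*113^1  *191^(-1 ) =- 226/191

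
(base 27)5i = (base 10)153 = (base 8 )231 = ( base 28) 5d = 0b10011001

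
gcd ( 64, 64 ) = 64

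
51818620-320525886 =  - 268707266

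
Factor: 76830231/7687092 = 25610077/2562364 = 2^( -2)*7^ ( - 1) * 53^1*91513^( - 1 )*483209^1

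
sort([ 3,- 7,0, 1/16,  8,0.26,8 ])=[-7,0,1/16,  0.26, 3,8,8 ] 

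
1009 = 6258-5249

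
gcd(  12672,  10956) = 132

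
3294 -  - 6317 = 9611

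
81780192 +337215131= 418995323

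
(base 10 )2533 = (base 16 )9E5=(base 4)213211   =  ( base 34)26H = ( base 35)22d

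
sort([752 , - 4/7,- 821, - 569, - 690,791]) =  [ -821, - 690, - 569, - 4/7 , 752, 791]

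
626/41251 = 626/41251 = 0.02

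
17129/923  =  17129/923= 18.56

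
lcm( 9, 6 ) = 18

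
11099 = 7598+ 3501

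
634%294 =46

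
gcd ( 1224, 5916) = 204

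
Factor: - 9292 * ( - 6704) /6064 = 2^2*23^1  *  101^1* 379^( - 1) * 419^1=   3893348/379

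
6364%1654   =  1402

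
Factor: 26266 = 2^1*23^1 *571^1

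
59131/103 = 59131/103 = 574.09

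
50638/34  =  25319/17=1489.35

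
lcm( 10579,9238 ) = 655898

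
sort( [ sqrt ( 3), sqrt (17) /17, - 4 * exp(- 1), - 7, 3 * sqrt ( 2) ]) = [ - 7, - 4*exp (-1) , sqrt(17 ) /17, sqrt(  3), 3*sqrt(2) ]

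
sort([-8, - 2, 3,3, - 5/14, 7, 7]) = [-8 ,-2, - 5/14, 3, 3,7, 7 ]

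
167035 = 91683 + 75352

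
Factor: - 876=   - 2^2*3^1*73^1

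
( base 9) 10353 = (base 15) 206c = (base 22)E3A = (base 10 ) 6852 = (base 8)15304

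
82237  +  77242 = 159479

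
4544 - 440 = 4104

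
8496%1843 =1124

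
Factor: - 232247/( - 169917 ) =857/627=3^ ( - 1 )*11^(-1)*19^( - 1 )*857^1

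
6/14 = 3/7= 0.43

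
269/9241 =269/9241 = 0.03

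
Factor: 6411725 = 5^2*256469^1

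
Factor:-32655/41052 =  -2^ ( - 2 )*5^1*7^1*11^( - 1 ) = - 35/44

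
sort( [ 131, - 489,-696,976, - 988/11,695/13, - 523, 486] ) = [ - 696, - 523, - 489, - 988/11,695/13,131,486, 976] 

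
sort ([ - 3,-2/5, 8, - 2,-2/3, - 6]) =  [ - 6, - 3, - 2, - 2/3 , - 2/5 , 8]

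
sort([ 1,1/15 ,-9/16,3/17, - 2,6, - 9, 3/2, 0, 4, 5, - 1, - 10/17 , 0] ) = [ - 9,- 2,-1, - 10/17,  -  9/16, 0, 0, 1/15, 3/17,1,3/2, 4,5, 6 ] 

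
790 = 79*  10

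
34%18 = 16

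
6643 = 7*949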